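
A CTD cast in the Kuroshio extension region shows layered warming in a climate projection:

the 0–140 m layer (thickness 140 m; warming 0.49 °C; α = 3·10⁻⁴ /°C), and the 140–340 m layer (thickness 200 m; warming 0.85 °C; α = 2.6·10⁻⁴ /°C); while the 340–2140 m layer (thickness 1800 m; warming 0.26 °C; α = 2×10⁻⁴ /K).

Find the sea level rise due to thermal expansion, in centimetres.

0–140 m: 0.49 × 3×10⁻⁴ × 140 = 0.02058 m
Layer 2: 200 × 0.85 × 2.6×10⁻⁴ = 0.04420 m
1800 × 0.26 × 2×10⁻⁴ = 0.09360 m
Δh = 0.02058 + 0.04420 + 0.09360 = 0.15838 m ≈ 15.8 cm

Δh ≈ 15.8 cm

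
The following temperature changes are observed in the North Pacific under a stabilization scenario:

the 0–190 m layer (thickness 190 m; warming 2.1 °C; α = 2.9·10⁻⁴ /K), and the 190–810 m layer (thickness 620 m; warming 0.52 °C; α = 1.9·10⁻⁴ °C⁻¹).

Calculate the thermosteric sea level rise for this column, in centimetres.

2.9×10⁻⁴ × 190 × 2.1 = 0.11571 m
190–810 m: 620 × 1.9×10⁻⁴ × 0.52 = 0.061256 m
Δh = 0.11571 + 0.061256 = 0.176966 m

17.7 cm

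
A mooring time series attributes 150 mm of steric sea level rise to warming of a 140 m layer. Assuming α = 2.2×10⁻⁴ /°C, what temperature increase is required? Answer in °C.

ΔT ≈ 4.87 °C

ΔT = Δh/(αH) = 0.15 / (2.2×10⁻⁴ × 140) ≈ 4.870 °C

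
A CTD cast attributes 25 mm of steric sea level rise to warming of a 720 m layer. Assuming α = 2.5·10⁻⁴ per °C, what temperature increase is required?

about 0.139 °C

ΔT = Δh/(αH) = 0.025 / (2.5×10⁻⁴ × 720) ≈ 0.1389 °C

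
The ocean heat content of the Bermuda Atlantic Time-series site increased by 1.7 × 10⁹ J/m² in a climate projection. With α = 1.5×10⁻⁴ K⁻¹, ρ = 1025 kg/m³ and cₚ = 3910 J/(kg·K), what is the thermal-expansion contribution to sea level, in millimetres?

63.6 mm of thermosteric rise

Δh = αQ/(ρcₚ) = 1.5×10⁻⁴ × 1.7×10⁹ / (1025 × 3910) ≈ 0.063627 m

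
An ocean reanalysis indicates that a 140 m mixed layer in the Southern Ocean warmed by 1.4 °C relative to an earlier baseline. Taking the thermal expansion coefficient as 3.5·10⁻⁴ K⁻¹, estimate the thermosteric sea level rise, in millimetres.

Δh = αΔT·H = 3.5×10⁻⁴ × 1.4 × 140 = 0.06860 m

about 68.6 mm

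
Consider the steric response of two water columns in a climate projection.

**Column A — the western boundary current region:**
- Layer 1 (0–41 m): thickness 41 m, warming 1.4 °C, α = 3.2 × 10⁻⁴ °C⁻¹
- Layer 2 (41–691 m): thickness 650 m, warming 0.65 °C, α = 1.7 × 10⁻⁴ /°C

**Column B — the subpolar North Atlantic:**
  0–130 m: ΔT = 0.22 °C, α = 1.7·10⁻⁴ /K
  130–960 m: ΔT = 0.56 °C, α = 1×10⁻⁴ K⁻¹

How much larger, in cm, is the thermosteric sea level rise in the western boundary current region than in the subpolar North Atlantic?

A Layer 1: 41 × 3.2×10⁻⁴ × 1.4 = 0.018368 m
A 41–691 m: 0.65 × 1.7×10⁻⁴ × 650 = 0.071825 m
A total: 0.090193 m
B Layer 1: 0.22 × 130 × 1.7×10⁻⁴ = 0.004862 m
B Layer 2: 0.56 × 830 × 1×10⁻⁴ = 0.04648 m
B total: 0.051342 m
Difference: 0.090193 − 0.051342 = 0.038851 m

Δh_A − Δh_B ≈ 3.89 cm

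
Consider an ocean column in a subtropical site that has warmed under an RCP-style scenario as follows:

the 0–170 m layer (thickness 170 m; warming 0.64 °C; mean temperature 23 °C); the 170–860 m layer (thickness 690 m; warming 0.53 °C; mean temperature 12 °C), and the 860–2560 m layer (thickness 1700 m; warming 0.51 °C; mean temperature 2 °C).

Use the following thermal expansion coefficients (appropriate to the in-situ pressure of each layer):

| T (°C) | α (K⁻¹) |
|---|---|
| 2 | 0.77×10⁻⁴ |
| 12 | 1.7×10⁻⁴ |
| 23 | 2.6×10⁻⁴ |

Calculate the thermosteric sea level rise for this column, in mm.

Layer 1 at 23 °C → α = 2.6×10⁻⁴ K⁻¹
Layer 2 at 12 °C → α = 1.7×10⁻⁴ K⁻¹
Layer 3 at 2 °C → α = 0.77×10⁻⁴ K⁻¹
0–170 m: 170 × 0.64 × 2.6×10⁻⁴ = 0.028288 m
Layer 2: 690 × 1.7×10⁻⁴ × 0.53 = 0.062169 m
860–2560 m: 0.77×10⁻⁴ × 0.51 × 1700 = 0.066759 m
Δh = 0.028288 + 0.062169 + 0.066759 = 0.157216 m ≈ 157 mm

157 mm of thermosteric rise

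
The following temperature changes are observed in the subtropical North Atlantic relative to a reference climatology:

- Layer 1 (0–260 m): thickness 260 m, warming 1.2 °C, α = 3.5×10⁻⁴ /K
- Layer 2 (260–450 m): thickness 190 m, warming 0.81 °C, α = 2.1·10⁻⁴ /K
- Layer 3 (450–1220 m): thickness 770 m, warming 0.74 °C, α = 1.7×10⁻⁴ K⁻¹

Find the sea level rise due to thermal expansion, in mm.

238 mm of thermosteric rise

Layer 1: 260 × 3.5×10⁻⁴ × 1.2 = 0.10920 m
Layer 2: 190 × 0.81 × 2.1×10⁻⁴ = 0.032319 m
Layer 3: 770 × 0.74 × 1.7×10⁻⁴ = 0.096866 m
Δh = 0.10920 + 0.032319 + 0.096866 = 0.238385 m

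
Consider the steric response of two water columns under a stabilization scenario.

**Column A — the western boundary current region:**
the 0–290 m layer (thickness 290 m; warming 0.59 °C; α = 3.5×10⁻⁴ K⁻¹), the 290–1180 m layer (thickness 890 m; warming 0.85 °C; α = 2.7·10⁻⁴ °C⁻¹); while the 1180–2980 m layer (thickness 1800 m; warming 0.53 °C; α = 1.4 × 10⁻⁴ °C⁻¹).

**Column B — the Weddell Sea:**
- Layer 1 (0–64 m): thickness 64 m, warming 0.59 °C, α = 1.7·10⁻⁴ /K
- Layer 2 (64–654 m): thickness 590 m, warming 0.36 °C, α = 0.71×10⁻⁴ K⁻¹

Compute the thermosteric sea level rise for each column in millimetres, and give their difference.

A: 398 mm; B: 21.5 mm; difference 376 mm

A Layer 1: 3.5×10⁻⁴ × 290 × 0.59 = 0.059885 m
A 290–1180 m: 2.7×10⁻⁴ × 0.85 × 890 = 0.204255 m
A 1.4×10⁻⁴ × 1800 × 0.53 = 0.13356 m
A total: 0.39770 m
B Layer 1: 1.7×10⁻⁴ × 0.59 × 64 = 0.0064192 m
B Layer 2: 0.71×10⁻⁴ × 590 × 0.36 = 0.0150804 m
B total: 0.0214996 m
Difference: 0.39770 − 0.0214996 = 0.3762004 m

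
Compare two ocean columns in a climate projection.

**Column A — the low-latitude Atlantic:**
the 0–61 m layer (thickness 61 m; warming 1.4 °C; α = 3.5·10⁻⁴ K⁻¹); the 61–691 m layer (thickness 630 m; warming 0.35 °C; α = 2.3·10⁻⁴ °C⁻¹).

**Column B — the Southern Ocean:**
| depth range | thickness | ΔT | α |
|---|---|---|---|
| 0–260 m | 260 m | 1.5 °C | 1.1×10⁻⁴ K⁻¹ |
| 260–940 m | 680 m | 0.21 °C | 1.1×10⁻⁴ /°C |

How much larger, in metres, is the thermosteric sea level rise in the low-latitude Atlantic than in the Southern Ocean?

A Layer 1: 1.4 × 3.5×10⁻⁴ × 61 = 0.02989 m
A 630 × 2.3×10⁻⁴ × 0.35 = 0.050715 m
A total: 0.080605 m
B 0–260 m: 1.5 × 1.1×10⁻⁴ × 260 = 0.04290 m
B 260–940 m: 680 × 0.21 × 1.1×10⁻⁴ = 0.015708 m
B total: 0.058608 m
Difference: 0.080605 − 0.058608 = 0.021997 m

Δh_A − Δh_B ≈ 0.0220 m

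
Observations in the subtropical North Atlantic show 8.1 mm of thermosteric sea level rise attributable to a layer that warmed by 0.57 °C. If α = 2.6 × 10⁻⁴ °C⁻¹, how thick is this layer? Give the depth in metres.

H = Δh/(αΔT) = 0.0081 / (2.6×10⁻⁴ × 0.57) ≈ 54.66 m

H ≈ 54.7 m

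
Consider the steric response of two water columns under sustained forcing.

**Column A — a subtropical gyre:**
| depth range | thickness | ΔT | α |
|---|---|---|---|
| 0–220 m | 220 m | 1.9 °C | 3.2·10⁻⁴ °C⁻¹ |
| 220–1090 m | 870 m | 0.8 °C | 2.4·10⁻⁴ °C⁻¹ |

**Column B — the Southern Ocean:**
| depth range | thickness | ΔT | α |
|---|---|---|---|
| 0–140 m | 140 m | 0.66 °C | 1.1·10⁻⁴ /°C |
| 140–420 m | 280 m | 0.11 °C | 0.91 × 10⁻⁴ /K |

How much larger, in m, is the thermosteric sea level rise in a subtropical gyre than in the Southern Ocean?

A Layer 1: 220 × 3.2×10⁻⁴ × 1.9 = 0.13376 m
A 870 × 2.4×10⁻⁴ × 0.8 = 0.16704 m
A total: 0.30080 m
B 0–140 m: 0.66 × 1.1×10⁻⁴ × 140 = 0.010164 m
B 0.11 × 280 × 0.91×10⁻⁴ = 0.0028028 m
B total: 0.0129668 m
Difference: 0.30080 − 0.0129668 = 0.2878332 m

0.29 m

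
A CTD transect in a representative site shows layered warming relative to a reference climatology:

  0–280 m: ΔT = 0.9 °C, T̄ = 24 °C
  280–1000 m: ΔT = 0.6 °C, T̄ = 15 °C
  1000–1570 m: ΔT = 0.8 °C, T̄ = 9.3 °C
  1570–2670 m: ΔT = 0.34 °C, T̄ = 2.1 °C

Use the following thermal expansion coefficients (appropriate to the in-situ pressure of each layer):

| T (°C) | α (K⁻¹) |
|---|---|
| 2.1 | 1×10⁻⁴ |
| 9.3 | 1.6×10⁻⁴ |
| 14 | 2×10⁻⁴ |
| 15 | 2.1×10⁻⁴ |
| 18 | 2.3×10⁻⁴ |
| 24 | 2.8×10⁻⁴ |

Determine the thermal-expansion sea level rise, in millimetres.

272 mm

Layer 1 at 24 °C → α = 2.8×10⁻⁴ K⁻¹
Layer 2 at 15 °C → α = 2.1×10⁻⁴ K⁻¹
Layer 3 at 9.3 °C → α = 1.6×10⁻⁴ K⁻¹
Layer 4 at 2.1 °C → α = 1×10⁻⁴ K⁻¹
0–280 m: 280 × 2.8×10⁻⁴ × 0.9 = 0.07056 m
0.6 × 720 × 2.1×10⁻⁴ = 0.09072 m
Layer 3: 0.8 × 1.6×10⁻⁴ × 570 = 0.07296 m
1×10⁻⁴ × 1100 × 0.34 = 0.03740 m
Δh = 0.07056 + 0.09072 + 0.07296 + 0.03740 = 0.27164 m ≈ 272 mm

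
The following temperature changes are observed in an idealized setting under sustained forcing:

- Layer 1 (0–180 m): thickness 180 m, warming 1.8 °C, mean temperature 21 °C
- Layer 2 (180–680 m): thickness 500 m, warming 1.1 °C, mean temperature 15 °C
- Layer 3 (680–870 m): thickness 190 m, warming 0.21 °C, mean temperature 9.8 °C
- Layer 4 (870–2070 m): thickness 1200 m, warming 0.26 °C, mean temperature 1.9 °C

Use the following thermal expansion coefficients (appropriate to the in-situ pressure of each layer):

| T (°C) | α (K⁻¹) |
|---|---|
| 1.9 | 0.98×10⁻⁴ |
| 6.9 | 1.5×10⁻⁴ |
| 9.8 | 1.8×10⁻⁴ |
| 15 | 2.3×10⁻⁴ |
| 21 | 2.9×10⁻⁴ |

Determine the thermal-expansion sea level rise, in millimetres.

Layer 1 at 21 °C → α = 2.9×10⁻⁴ K⁻¹
Layer 2 at 15 °C → α = 2.3×10⁻⁴ K⁻¹
Layer 3 at 9.8 °C → α = 1.8×10⁻⁴ K⁻¹
Layer 4 at 1.9 °C → α = 0.98×10⁻⁴ K⁻¹
0–180 m: 2.9×10⁻⁴ × 1.8 × 180 = 0.09396 m
Layer 2: 2.3×10⁻⁴ × 1.1 × 500 = 0.12650 m
Layer 3: 0.21 × 1.8×10⁻⁴ × 190 = 0.007182 m
870–2070 m: 0.98×10⁻⁴ × 0.26 × 1200 = 0.030576 m
Δh = 0.09396 + 0.12650 + 0.007182 + 0.030576 = 0.258218 m

Δh ≈ 258 mm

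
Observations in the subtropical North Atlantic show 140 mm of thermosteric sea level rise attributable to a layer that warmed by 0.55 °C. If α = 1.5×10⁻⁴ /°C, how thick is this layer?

H = Δh/(αΔT) = 0.14 / (1.5×10⁻⁴ × 0.55) ≈ 1697 m

1700 m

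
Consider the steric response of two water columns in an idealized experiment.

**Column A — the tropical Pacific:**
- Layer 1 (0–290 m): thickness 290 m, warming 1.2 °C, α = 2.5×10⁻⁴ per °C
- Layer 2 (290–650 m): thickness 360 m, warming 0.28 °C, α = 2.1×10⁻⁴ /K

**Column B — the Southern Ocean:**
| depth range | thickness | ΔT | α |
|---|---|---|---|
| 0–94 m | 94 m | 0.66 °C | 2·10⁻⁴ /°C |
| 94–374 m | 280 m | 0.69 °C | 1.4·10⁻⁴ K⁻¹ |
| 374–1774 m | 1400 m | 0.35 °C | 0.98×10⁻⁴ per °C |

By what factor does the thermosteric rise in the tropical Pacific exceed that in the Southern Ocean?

≈ 1.24×

A Layer 1: 290 × 1.2 × 2.5×10⁻⁴ = 0.08700 m
A 290–650 m: 0.28 × 360 × 2.1×10⁻⁴ = 0.021168 m
A total: 0.108168 m
B 94 × 2×10⁻⁴ × 0.66 = 0.012408 m
B 94–374 m: 1.4×10⁻⁴ × 280 × 0.69 = 0.027048 m
B 374–1774 m: 1400 × 0.98×10⁻⁴ × 0.35 = 0.04802 m
B total: 0.087476 m
Ratio: 0.108168 / 0.087476 ≈ 1.237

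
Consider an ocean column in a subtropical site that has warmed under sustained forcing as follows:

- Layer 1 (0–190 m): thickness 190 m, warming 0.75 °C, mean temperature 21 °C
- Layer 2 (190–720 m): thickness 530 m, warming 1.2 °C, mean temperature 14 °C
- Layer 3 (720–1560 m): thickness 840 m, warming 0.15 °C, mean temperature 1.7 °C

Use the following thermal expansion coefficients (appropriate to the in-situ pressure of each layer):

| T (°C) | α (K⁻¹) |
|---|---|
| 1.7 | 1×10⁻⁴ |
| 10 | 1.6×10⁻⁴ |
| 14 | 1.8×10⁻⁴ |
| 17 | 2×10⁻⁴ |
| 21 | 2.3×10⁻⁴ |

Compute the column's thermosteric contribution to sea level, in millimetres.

Δh = 160 mm

Layer 1 at 21 °C → α = 2.3×10⁻⁴ K⁻¹
Layer 2 at 14 °C → α = 1.8×10⁻⁴ K⁻¹
Layer 3 at 1.7 °C → α = 1×10⁻⁴ K⁻¹
0–190 m: 190 × 0.75 × 2.3×10⁻⁴ = 0.032775 m
Layer 2: 530 × 1.8×10⁻⁴ × 1.2 = 0.11448 m
720–1560 m: 1×10⁻⁴ × 0.15 × 840 = 0.01260 m
Δh = 0.032775 + 0.11448 + 0.01260 = 0.159855 m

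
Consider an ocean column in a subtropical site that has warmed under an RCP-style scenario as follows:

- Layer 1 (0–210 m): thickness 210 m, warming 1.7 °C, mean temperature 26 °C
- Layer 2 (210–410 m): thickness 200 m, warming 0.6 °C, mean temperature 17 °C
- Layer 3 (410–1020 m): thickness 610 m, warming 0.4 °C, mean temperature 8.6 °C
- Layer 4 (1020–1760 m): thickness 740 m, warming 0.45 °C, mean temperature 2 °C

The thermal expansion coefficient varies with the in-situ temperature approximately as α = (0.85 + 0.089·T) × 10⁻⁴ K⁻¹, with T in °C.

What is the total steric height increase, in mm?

210 mm of thermosteric rise

Layer 1: α = (0.85 + 0.089×26)×10⁻⁴ = 3.164×10⁻⁴ K⁻¹
Layer 2: α = (0.85 + 0.089×17)×10⁻⁴ = 2.363×10⁻⁴ K⁻¹
Layer 3: α = (0.85 + 0.089×8.6)×10⁻⁴ = 1.6154×10⁻⁴ K⁻¹
Layer 4: α = (0.85 + 0.089×2)×10⁻⁴ = 1.028×10⁻⁴ K⁻¹
0–210 m: 1.7 × 210 × 3.164×10⁻⁴ = 0.1129548 m
2.363×10⁻⁴ × 200 × 0.6 = 0.028356 m
410–1020 m: 0.4 × 1.6154×10⁻⁴ × 610 = 0.03941576 m
0.45 × 740 × 1.028×10⁻⁴ = 0.0342324 m
Δh = 0.1129548 + 0.028356 + 0.03941576 + 0.0342324 = 0.21495896 m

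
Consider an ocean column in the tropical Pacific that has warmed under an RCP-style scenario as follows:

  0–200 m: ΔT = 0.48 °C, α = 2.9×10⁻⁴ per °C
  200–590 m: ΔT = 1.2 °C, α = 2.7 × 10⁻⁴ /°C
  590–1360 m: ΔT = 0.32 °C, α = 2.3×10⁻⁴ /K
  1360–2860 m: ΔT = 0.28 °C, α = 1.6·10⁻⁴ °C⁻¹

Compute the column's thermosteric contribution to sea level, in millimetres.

Δh ≈ 280 mm

2.9×10⁻⁴ × 200 × 0.48 = 0.02784 m
200–590 m: 390 × 1.2 × 2.7×10⁻⁴ = 0.12636 m
590–1360 m: 2.3×10⁻⁴ × 770 × 0.32 = 0.056672 m
1.6×10⁻⁴ × 1500 × 0.28 = 0.06720 m
Δh = 0.02784 + 0.12636 + 0.056672 + 0.06720 = 0.278072 m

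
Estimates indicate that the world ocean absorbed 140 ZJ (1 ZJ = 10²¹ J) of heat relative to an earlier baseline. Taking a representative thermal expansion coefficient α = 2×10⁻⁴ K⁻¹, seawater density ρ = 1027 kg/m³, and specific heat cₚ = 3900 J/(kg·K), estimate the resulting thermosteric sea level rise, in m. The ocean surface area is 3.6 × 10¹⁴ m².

Per unit area: Q = 140×10²¹ / (3.6×10¹⁴) ≈ 3.889×10⁸ J/m²
Δh = αQ/(ρcₚ) = 2×10⁻⁴ × 3.889×10⁸ / (1027 × 3900) ≈ 0.019419 m

0.0194 m of thermosteric rise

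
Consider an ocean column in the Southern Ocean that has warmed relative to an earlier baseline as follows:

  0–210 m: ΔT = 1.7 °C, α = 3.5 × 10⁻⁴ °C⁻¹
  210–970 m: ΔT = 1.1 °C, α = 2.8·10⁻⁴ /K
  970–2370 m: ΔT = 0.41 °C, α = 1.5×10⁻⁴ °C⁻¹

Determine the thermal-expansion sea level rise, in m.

Layer 1: 3.5×10⁻⁴ × 210 × 1.7 = 0.12495 m
210–970 m: 760 × 2.8×10⁻⁴ × 1.1 = 0.23408 m
1.5×10⁻⁴ × 1400 × 0.41 = 0.08610 m
Δh = 0.12495 + 0.23408 + 0.08610 = 0.44513 m

Δh ≈ 0.445 m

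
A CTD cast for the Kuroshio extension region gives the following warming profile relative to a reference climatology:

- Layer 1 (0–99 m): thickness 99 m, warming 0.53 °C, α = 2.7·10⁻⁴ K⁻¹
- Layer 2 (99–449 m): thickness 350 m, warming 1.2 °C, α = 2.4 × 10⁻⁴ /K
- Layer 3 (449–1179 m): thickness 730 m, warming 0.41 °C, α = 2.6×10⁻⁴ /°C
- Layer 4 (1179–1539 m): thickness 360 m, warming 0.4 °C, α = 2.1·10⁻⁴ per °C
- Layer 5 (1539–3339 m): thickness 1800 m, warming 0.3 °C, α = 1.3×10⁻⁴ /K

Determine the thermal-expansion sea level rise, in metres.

0.29 m

Layer 1: 0.53 × 2.7×10⁻⁴ × 99 = 0.0141669 m
2.4×10⁻⁴ × 350 × 1.2 = 0.10080 m
449–1179 m: 730 × 2.6×10⁻⁴ × 0.41 = 0.077818 m
Layer 4: 2.1×10⁻⁴ × 360 × 0.4 = 0.03024 m
Layer 5: 1800 × 0.3 × 1.3×10⁻⁴ = 0.07020 m
Δh = 0.0141669 + 0.10080 + 0.077818 + 0.03024 + 0.07020 = 0.2932249 m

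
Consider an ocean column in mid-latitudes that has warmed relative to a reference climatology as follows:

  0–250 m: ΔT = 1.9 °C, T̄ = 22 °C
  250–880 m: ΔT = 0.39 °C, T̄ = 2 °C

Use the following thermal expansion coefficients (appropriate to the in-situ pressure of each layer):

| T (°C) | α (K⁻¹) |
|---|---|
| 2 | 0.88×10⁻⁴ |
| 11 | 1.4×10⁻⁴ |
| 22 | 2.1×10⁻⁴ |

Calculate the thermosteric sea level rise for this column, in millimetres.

121 mm

Layer 1 at 22 °C → α = 2.1×10⁻⁴ K⁻¹
Layer 2 at 2 °C → α = 0.88×10⁻⁴ K⁻¹
0–250 m: 250 × 1.9 × 2.1×10⁻⁴ = 0.09975 m
Layer 2: 0.88×10⁻⁴ × 0.39 × 630 = 0.0216216 m
Δh = 0.09975 + 0.0216216 = 0.1213716 m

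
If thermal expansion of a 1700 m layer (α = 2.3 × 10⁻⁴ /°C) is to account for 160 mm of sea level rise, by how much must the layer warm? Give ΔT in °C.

about 0.41 °C

ΔT = Δh/(αH) = 0.16 / (2.3×10⁻⁴ × 1700) ≈ 0.4092 °C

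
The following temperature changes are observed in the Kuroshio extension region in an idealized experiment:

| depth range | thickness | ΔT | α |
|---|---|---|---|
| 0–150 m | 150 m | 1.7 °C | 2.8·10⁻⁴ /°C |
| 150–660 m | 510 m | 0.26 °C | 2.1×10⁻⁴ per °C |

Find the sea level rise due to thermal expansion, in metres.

2.8×10⁻⁴ × 1.7 × 150 = 0.07140 m
150–660 m: 510 × 0.26 × 2.1×10⁻⁴ = 0.027846 m
Δh = 0.07140 + 0.027846 = 0.099246 m

0.0992 m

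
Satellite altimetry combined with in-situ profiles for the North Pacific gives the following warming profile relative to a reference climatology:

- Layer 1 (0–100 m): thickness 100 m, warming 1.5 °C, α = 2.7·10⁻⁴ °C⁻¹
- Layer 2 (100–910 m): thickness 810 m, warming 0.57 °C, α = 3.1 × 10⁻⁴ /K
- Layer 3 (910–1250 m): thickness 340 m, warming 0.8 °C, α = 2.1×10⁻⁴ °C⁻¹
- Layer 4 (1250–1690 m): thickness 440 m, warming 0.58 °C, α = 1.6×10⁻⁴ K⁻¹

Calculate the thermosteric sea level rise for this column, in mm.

Δh = 282 mm

0–100 m: 1.5 × 100 × 2.7×10⁻⁴ = 0.04050 m
Layer 2: 810 × 3.1×10⁻⁴ × 0.57 = 0.143127 m
Layer 3: 2.1×10⁻⁴ × 340 × 0.8 = 0.05712 m
1250–1690 m: 0.58 × 1.6×10⁻⁴ × 440 = 0.040832 m
Δh = 0.04050 + 0.143127 + 0.05712 + 0.040832 = 0.281579 m ≈ 282 mm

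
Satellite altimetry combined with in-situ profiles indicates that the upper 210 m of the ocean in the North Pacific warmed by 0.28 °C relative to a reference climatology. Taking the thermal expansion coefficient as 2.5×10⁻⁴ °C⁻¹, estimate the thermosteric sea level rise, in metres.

Δh ≈ 0.015 m

Δh = αΔT·H = 2.5×10⁻⁴ × 0.28 × 210 = 0.01470 m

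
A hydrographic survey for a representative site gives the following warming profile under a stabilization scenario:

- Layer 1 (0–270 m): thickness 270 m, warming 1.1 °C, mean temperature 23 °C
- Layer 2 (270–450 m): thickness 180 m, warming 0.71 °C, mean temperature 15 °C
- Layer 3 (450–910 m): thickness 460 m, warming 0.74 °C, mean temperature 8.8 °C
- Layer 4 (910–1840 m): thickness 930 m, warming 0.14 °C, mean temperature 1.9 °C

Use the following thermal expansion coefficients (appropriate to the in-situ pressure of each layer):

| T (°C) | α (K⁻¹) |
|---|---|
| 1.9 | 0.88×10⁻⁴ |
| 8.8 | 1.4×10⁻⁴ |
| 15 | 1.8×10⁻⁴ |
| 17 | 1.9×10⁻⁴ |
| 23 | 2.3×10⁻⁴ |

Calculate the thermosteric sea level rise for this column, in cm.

Δh ≈ 15.0 cm

Layer 1 at 23 °C → α = 2.3×10⁻⁴ K⁻¹
Layer 2 at 15 °C → α = 1.8×10⁻⁴ K⁻¹
Layer 3 at 8.8 °C → α = 1.4×10⁻⁴ K⁻¹
Layer 4 at 1.9 °C → α = 0.88×10⁻⁴ K⁻¹
1.1 × 270 × 2.3×10⁻⁴ = 0.06831 m
Layer 2: 1.8×10⁻⁴ × 180 × 0.71 = 0.023004 m
460 × 1.4×10⁻⁴ × 0.74 = 0.047656 m
0.88×10⁻⁴ × 0.14 × 930 = 0.0114576 m
Δh = 0.06831 + 0.023004 + 0.047656 + 0.0114576 = 0.1504276 m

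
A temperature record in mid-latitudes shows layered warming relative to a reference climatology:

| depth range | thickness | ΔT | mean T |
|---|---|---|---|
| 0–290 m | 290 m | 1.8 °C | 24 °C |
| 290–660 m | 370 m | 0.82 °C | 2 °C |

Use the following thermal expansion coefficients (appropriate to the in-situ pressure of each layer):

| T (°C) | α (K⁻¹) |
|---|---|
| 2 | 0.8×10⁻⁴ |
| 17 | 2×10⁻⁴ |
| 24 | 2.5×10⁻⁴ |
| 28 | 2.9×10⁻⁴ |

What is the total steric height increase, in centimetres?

15.5 cm

Layer 1 at 24 °C → α = 2.5×10⁻⁴ K⁻¹
Layer 2 at 2 °C → α = 0.8×10⁻⁴ K⁻¹
0–290 m: 290 × 1.8 × 2.5×10⁻⁴ = 0.13050 m
Layer 2: 0.8×10⁻⁴ × 0.82 × 370 = 0.024272 m
Δh = 0.13050 + 0.024272 = 0.154772 m ≈ 15.5 cm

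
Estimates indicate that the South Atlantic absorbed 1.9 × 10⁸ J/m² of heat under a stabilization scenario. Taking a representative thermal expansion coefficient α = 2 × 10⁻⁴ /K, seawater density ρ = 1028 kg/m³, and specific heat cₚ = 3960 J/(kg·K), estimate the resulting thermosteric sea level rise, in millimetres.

about 9.3 mm

Δh = αQ/(ρcₚ) = 2×10⁻⁴ × 1.9×10⁸ / (1028 × 3960) ≈ 0.0093346 m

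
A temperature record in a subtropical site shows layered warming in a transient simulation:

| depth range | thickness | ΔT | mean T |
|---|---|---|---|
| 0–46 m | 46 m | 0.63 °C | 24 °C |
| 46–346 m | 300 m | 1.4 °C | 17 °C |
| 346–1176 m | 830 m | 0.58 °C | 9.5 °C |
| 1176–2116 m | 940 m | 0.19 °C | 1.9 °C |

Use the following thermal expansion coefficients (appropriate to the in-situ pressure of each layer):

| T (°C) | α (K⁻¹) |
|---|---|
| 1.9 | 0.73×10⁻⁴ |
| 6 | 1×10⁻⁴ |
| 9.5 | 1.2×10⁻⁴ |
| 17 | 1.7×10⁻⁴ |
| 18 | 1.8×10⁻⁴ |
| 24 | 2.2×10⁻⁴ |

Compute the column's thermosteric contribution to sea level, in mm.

Δh ≈ 150 mm

Layer 1 at 24 °C → α = 2.2×10⁻⁴ K⁻¹
Layer 2 at 17 °C → α = 1.7×10⁻⁴ K⁻¹
Layer 3 at 9.5 °C → α = 1.2×10⁻⁴ K⁻¹
Layer 4 at 1.9 °C → α = 0.73×10⁻⁴ K⁻¹
Layer 1: 46 × 0.63 × 2.2×10⁻⁴ = 0.0063756 m
300 × 1.4 × 1.7×10⁻⁴ = 0.07140 m
346–1176 m: 1.2×10⁻⁴ × 830 × 0.58 = 0.057768 m
Layer 4: 0.19 × 940 × 0.73×10⁻⁴ = 0.0130378 m
Δh = 0.0063756 + 0.07140 + 0.057768 + 0.0130378 = 0.1485814 m ≈ 150 mm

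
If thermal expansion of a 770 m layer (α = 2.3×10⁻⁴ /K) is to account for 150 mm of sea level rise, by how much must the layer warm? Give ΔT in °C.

about 0.847 °C

ΔT = Δh/(αH) = 0.15 / (2.3×10⁻⁴ × 770) ≈ 0.8470 °C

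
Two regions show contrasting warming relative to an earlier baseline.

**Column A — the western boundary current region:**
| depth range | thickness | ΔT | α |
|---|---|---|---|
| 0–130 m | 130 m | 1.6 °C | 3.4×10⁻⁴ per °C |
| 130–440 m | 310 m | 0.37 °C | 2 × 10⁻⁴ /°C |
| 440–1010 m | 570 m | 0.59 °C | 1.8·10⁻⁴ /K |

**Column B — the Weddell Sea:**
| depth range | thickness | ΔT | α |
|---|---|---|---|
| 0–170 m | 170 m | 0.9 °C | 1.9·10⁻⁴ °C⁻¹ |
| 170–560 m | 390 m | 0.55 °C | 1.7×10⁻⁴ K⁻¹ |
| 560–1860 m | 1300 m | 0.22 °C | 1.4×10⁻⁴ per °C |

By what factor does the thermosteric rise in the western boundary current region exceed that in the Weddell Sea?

1.5

A Layer 1: 130 × 3.4×10⁻⁴ × 1.6 = 0.07072 m
A 0.37 × 2×10⁻⁴ × 310 = 0.02294 m
A 440–1010 m: 0.59 × 1.8×10⁻⁴ × 570 = 0.060534 m
A total: 0.154194 m
B 0–170 m: 0.9 × 170 × 1.9×10⁻⁴ = 0.02907 m
B 170–560 m: 390 × 1.7×10⁻⁴ × 0.55 = 0.036465 m
B Layer 3: 1300 × 0.22 × 1.4×10⁻⁴ = 0.04004 m
B total: 0.105575 m
Ratio: 0.154194 / 0.105575 ≈ 1.461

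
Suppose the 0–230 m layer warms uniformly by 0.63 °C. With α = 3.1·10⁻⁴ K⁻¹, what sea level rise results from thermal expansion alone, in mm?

Δh = 44.9 mm

Δh = αΔT·H = 3.1×10⁻⁴ × 0.63 × 230 = 0.044919 m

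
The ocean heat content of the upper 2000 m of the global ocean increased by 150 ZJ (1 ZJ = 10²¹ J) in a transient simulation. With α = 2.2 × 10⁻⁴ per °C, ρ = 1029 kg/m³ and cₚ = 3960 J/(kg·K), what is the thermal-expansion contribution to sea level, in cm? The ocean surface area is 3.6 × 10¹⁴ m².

Per unit area: Q = 150×10²¹ / (3.6×10¹⁴) ≈ 4.167×10⁸ J/m²
Δh = αQ/(ρcₚ) = 2.2×10⁻⁴ × 4.167×10⁸ / (1029 × 3960) ≈ 0.022498 m

about 2.25 cm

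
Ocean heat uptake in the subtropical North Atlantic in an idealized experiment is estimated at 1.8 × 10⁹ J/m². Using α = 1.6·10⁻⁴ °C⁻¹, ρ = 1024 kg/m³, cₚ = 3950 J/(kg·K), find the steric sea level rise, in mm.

Δh = αQ/(ρcₚ) = 1.6×10⁻⁴ × 1.8×10⁹ / (1024 × 3950) ≈ 0.071203 m

about 71 mm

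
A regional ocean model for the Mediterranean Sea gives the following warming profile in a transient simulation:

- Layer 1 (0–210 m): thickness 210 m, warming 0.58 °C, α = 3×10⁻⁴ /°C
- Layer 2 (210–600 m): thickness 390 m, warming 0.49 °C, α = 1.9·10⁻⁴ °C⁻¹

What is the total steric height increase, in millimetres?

Δh = 72.8 mm

Layer 1: 0.58 × 210 × 3×10⁻⁴ = 0.03654 m
Layer 2: 0.49 × 390 × 1.9×10⁻⁴ = 0.036309 m
Δh = 0.03654 + 0.036309 = 0.072849 m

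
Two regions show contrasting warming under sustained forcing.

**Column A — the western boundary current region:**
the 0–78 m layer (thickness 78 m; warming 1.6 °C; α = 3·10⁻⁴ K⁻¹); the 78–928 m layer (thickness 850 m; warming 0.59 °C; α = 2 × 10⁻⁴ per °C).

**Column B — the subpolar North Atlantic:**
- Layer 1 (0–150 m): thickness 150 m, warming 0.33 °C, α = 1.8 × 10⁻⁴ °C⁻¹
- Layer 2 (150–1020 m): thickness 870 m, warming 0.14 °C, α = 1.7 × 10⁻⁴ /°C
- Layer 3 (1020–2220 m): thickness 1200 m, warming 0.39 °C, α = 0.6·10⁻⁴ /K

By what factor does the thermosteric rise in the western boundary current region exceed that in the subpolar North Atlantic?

2.39

A Layer 1: 3×10⁻⁴ × 78 × 1.6 = 0.03744 m
A Layer 2: 0.59 × 850 × 2×10⁻⁴ = 0.10030 m
A total: 0.13774 m
B 0–150 m: 150 × 1.8×10⁻⁴ × 0.33 = 0.00891 m
B 0.14 × 870 × 1.7×10⁻⁴ = 0.020706 m
B 0.39 × 0.6×10⁻⁴ × 1200 = 0.02808 m
B total: 0.057696 m
Ratio: 0.13774 / 0.057696 ≈ 2.387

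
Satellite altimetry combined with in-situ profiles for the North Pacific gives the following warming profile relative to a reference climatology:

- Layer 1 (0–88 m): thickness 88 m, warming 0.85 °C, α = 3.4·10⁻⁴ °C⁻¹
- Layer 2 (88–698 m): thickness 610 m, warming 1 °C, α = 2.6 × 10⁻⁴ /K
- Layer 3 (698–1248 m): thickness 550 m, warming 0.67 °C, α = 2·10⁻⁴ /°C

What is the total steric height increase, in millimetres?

Layer 1: 3.4×10⁻⁴ × 88 × 0.85 = 0.025432 m
88–698 m: 1 × 610 × 2.6×10⁻⁴ = 0.15860 m
698–1248 m: 0.67 × 550 × 2×10⁻⁴ = 0.07370 m
Δh = 0.025432 + 0.15860 + 0.07370 = 0.257732 m ≈ 258 mm

Δh = 258 mm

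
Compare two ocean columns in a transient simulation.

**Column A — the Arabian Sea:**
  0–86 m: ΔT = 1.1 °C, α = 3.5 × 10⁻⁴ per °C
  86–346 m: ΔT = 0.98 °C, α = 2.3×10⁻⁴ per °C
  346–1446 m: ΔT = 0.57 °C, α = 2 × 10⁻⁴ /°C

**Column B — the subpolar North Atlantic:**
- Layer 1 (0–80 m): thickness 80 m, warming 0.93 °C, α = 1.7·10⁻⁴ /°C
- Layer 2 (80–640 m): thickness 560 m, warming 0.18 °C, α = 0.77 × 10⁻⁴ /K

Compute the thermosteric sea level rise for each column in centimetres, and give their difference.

A 0–86 m: 86 × 1.1 × 3.5×10⁻⁴ = 0.03311 m
A Layer 2: 260 × 2.3×10⁻⁴ × 0.98 = 0.058604 m
A Layer 3: 2×10⁻⁴ × 0.57 × 1100 = 0.12540 m
A total: 0.217114 m
B 1.7×10⁻⁴ × 80 × 0.93 = 0.012648 m
B Layer 2: 560 × 0.18 × 0.77×10⁻⁴ = 0.0077616 m
B total: 0.0204096 m
Difference: 0.217114 − 0.0204096 = 0.1967044 m

A: 22 cm; B: 2.0 cm; difference 20 cm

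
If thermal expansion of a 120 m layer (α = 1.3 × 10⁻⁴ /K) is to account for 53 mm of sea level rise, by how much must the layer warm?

ΔT ≈ 3.40 K

ΔT = Δh/(αH) = 0.053 / (1.3×10⁻⁴ × 120) ≈ 3.397 K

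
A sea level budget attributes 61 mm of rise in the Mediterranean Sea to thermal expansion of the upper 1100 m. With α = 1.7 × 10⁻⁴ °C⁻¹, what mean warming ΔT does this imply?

0.326 °C

ΔT = Δh/(αH) = 0.061 / (1.7×10⁻⁴ × 1100) ≈ 0.3262 °C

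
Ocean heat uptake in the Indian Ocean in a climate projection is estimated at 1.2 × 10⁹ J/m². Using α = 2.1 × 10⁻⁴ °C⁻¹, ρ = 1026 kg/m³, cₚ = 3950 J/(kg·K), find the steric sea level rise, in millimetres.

about 62 mm

Δh = αQ/(ρcₚ) = 2.1×10⁻⁴ × 1.2×10⁹ / (1026 × 3950) ≈ 0.062181 m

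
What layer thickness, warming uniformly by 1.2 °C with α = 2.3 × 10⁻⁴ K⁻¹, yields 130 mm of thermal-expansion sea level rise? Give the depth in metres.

471 m

H = Δh/(αΔT) = 0.13 / (2.3×10⁻⁴ × 1.2) ≈ 471.0 m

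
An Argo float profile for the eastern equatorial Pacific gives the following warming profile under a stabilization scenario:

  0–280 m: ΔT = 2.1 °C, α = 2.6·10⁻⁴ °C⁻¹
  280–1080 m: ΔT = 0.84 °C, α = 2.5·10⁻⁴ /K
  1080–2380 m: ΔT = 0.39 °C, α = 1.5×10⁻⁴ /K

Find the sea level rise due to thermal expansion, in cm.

39.7 cm

280 × 2.6×10⁻⁴ × 2.1 = 0.15288 m
280–1080 m: 2.5×10⁻⁴ × 0.84 × 800 = 0.16800 m
1080–2380 m: 1.5×10⁻⁴ × 1300 × 0.39 = 0.07605 m
Δh = 0.15288 + 0.16800 + 0.07605 = 0.39693 m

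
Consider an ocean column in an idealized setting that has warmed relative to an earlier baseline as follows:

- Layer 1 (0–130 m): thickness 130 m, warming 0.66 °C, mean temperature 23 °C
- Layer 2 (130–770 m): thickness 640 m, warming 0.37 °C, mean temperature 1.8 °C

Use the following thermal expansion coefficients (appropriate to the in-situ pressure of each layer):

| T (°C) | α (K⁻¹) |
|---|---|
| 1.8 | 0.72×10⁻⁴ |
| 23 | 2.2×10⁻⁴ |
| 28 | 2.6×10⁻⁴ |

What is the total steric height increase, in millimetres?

about 35.9 mm

Layer 1 at 23 °C → α = 2.2×10⁻⁴ K⁻¹
Layer 2 at 1.8 °C → α = 0.72×10⁻⁴ K⁻¹
2.2×10⁻⁴ × 130 × 0.66 = 0.018876 m
Layer 2: 0.72×10⁻⁴ × 0.37 × 640 = 0.0170496 m
Δh = 0.018876 + 0.0170496 = 0.0359256 m ≈ 35.9 mm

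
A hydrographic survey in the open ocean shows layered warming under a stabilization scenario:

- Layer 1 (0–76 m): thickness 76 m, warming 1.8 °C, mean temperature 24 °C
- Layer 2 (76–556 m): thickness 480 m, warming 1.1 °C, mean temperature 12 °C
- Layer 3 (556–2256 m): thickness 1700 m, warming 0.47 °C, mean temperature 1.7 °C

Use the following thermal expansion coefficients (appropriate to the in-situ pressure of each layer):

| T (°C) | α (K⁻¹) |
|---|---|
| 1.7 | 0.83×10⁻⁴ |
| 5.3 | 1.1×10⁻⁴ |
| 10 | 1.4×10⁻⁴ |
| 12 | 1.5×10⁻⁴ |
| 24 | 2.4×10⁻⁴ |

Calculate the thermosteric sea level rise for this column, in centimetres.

Δh ≈ 17.8 cm

Layer 1 at 24 °C → α = 2.4×10⁻⁴ K⁻¹
Layer 2 at 12 °C → α = 1.5×10⁻⁴ K⁻¹
Layer 3 at 1.7 °C → α = 0.83×10⁻⁴ K⁻¹
0–76 m: 2.4×10⁻⁴ × 76 × 1.8 = 0.032832 m
76–556 m: 1.5×10⁻⁴ × 480 × 1.1 = 0.07920 m
1700 × 0.83×10⁻⁴ × 0.47 = 0.066317 m
Δh = 0.032832 + 0.07920 + 0.066317 = 0.178349 m ≈ 17.8 cm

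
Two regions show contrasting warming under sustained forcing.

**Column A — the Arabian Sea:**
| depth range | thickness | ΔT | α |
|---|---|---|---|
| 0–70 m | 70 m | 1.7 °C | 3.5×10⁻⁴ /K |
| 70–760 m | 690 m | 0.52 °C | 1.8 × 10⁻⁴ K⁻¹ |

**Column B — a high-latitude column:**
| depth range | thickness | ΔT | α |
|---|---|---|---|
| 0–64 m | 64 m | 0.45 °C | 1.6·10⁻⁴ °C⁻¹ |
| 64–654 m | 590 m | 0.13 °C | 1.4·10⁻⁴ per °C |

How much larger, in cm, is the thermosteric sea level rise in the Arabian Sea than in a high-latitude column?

A 0–70 m: 70 × 1.7 × 3.5×10⁻⁴ = 0.04165 m
A 690 × 0.52 × 1.8×10⁻⁴ = 0.064584 m
A total: 0.106234 m
B 64 × 0.45 × 1.6×10⁻⁴ = 0.004608 m
B 64–654 m: 0.13 × 1.4×10⁻⁴ × 590 = 0.010738 m
B total: 0.015346 m
Difference: 0.106234 − 0.015346 = 0.090888 m

9.1 cm larger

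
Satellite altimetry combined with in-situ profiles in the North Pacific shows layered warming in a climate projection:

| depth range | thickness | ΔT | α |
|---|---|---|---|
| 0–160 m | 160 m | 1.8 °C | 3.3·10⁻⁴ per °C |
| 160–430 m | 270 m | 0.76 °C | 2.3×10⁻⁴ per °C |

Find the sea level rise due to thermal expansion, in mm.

about 142 mm

160 × 1.8 × 3.3×10⁻⁴ = 0.09504 m
270 × 2.3×10⁻⁴ × 0.76 = 0.047196 m
Δh = 0.09504 + 0.047196 = 0.142236 m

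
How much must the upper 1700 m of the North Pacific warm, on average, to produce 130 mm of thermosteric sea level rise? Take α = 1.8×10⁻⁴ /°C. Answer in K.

ΔT = Δh/(αH) = 0.13 / (1.8×10⁻⁴ × 1700) ≈ 0.4248 K

0.42 K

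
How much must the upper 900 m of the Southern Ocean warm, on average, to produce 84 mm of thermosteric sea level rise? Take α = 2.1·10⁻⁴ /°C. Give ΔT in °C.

0.444 °C

ΔT = Δh/(αH) = 0.084 / (2.1×10⁻⁴ × 900) ≈ 0.4444 °C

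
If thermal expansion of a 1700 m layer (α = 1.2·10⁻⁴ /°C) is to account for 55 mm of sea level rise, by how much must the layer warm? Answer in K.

0.27 K

ΔT = Δh/(αH) = 0.055 / (1.2×10⁻⁴ × 1700) ≈ 0.2696 K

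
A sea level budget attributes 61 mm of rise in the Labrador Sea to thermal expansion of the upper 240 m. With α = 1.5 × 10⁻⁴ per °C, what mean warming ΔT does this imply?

1.7 °C

ΔT = Δh/(αH) = 0.061 / (1.5×10⁻⁴ × 240) ≈ 1.694 °C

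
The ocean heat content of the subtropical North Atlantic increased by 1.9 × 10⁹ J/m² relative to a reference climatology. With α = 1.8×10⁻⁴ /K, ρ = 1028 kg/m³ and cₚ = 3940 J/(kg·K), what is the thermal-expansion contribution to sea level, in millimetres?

84 mm of thermosteric rise

Δh = αQ/(ρcₚ) = 1.8×10⁻⁴ × 1.9×10⁹ / (1028 × 3940) ≈ 0.084438 m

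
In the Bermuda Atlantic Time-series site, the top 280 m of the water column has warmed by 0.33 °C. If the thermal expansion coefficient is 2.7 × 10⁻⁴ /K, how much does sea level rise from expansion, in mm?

Δh = αΔT·H = 2.7×10⁻⁴ × 0.33 × 280 = 0.024948 m

25 mm of thermosteric rise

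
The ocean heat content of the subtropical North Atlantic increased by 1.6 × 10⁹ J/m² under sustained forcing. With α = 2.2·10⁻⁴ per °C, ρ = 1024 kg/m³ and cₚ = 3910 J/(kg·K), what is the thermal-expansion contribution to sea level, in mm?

Δh = αQ/(ρcₚ) = 2.2×10⁻⁴ × 1.6×10⁹ / (1024 × 3910) ≈ 0.087916 m

Δh ≈ 88 mm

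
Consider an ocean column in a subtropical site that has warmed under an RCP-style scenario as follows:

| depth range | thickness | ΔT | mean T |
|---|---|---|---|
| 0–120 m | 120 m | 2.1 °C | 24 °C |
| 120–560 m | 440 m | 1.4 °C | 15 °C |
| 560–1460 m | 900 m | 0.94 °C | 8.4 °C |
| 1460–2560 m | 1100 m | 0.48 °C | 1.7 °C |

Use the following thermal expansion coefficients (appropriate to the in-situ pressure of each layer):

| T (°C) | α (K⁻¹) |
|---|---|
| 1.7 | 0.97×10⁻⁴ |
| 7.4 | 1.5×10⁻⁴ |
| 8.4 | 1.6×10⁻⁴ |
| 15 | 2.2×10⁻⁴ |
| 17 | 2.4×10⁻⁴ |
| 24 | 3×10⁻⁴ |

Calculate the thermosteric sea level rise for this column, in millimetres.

Layer 1 at 24 °C → α = 3×10⁻⁴ K⁻¹
Layer 2 at 15 °C → α = 2.2×10⁻⁴ K⁻¹
Layer 3 at 8.4 °C → α = 1.6×10⁻⁴ K⁻¹
Layer 4 at 1.7 °C → α = 0.97×10⁻⁴ K⁻¹
Layer 1: 120 × 2.1 × 3×10⁻⁴ = 0.07560 m
2.2×10⁻⁴ × 440 × 1.4 = 0.13552 m
Layer 3: 1.6×10⁻⁴ × 0.94 × 900 = 0.13536 m
0.48 × 1100 × 0.97×10⁻⁴ = 0.051216 m
Δh = 0.07560 + 0.13552 + 0.13536 + 0.051216 = 0.397696 m

400 mm of thermosteric rise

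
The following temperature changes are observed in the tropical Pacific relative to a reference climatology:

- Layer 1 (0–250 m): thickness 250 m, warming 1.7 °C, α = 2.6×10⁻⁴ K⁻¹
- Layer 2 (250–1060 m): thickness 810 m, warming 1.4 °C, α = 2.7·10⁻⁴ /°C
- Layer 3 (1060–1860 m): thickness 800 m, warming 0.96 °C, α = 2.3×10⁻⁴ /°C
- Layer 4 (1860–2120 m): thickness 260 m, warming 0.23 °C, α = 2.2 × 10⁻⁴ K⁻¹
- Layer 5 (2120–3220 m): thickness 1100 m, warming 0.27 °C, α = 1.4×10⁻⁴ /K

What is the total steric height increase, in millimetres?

Layer 1: 1.7 × 250 × 2.6×10⁻⁴ = 0.11050 m
250–1060 m: 2.7×10⁻⁴ × 1.4 × 810 = 0.30618 m
1060–1860 m: 800 × 2.3×10⁻⁴ × 0.96 = 0.17664 m
Layer 4: 0.23 × 2.2×10⁻⁴ × 260 = 0.013156 m
Layer 5: 1.4×10⁻⁴ × 1100 × 0.27 = 0.04158 m
Δh = 0.11050 + 0.30618 + 0.17664 + 0.013156 + 0.04158 = 0.648056 m

Δh = 650 mm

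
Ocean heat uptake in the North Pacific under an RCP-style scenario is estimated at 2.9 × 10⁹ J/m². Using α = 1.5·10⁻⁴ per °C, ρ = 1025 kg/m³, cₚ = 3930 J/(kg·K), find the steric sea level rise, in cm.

Δh ≈ 10.8 cm

Δh = αQ/(ρcₚ) = 1.5×10⁻⁴ × 2.9×10⁹ / (1025 × 3930) ≈ 0.10799 m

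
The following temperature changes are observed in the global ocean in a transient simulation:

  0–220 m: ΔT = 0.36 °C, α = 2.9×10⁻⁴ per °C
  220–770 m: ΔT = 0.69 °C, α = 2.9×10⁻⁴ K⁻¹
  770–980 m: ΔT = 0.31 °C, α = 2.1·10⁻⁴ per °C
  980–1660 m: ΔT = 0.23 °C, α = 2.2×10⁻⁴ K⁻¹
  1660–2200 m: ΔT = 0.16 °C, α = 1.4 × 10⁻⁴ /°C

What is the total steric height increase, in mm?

about 193 mm

Layer 1: 2.9×10⁻⁴ × 220 × 0.36 = 0.022968 m
220–770 m: 0.69 × 2.9×10⁻⁴ × 550 = 0.110055 m
770–980 m: 0.31 × 2.1×10⁻⁴ × 210 = 0.013671 m
980–1660 m: 680 × 2.2×10⁻⁴ × 0.23 = 0.034408 m
Layer 5: 540 × 0.16 × 1.4×10⁻⁴ = 0.012096 m
Δh = 0.022968 + 0.110055 + 0.013671 + 0.034408 + 0.012096 = 0.193198 m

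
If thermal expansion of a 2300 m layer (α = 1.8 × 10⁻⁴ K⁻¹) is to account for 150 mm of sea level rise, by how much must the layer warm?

0.362 °C

ΔT = Δh/(αH) = 0.15 / (1.8×10⁻⁴ × 2300) ≈ 0.3623 °C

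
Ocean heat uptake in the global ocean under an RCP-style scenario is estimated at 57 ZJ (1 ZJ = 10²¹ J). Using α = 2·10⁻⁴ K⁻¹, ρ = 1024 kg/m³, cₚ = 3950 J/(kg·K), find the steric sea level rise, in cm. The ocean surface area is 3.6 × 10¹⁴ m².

Per unit area: Q = 57×10²¹ / (3.6×10¹⁴) ≈ 1.583×10⁸ J/m²
Δh = αQ/(ρcₚ) = 2×10⁻⁴ × 1.583×10⁸ / (1024 × 3950) ≈ 0.0078273 m

Δh = 0.783 cm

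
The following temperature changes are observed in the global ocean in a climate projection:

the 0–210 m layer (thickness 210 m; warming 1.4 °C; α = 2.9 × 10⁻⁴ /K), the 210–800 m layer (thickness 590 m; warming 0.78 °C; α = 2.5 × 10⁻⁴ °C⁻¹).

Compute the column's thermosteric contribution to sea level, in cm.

Layer 1: 2.9×10⁻⁴ × 210 × 1.4 = 0.08526 m
Layer 2: 0.78 × 2.5×10⁻⁴ × 590 = 0.11505 m
Δh = 0.08526 + 0.11505 = 0.20031 m

about 20 cm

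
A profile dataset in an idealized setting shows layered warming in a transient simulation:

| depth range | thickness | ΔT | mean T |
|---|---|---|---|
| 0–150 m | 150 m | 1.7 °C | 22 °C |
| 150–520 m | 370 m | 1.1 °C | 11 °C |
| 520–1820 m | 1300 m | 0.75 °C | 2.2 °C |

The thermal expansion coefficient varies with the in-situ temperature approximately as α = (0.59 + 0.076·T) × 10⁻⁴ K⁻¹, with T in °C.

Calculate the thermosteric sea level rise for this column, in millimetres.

about 190 mm

Layer 1: α = (0.59 + 0.076×22)×10⁻⁴ = 2.262×10⁻⁴ K⁻¹
Layer 2: α = (0.59 + 0.076×11)×10⁻⁴ = 1.426×10⁻⁴ K⁻¹
Layer 3: α = (0.59 + 0.076×2.2)×10⁻⁴ = 0.7572×10⁻⁴ K⁻¹
Layer 1: 2.262×10⁻⁴ × 1.7 × 150 = 0.057681 m
370 × 1.1 × 1.426×10⁻⁴ = 0.0580382 m
Layer 3: 0.75 × 0.7572×10⁻⁴ × 1300 = 0.073827 m
Δh = 0.057681 + 0.0580382 + 0.073827 = 0.1895462 m ≈ 190 mm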